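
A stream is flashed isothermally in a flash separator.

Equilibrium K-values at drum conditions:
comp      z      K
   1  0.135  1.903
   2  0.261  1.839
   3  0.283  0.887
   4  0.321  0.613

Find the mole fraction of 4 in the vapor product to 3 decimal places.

Rachford–Rice: g(V/F) = Σ zᵢ(Kᵢ−1)/(1+V/F(Kᵢ−1)) = 0.
Check two-phase: ΣzᵢKᵢ = 1.185 > 1 and Σzᵢ/Kᵢ = 1.056 > 1, so g(0) = 0.185 > 0 and g(1) = -0.056 < 0.
Iterate (Newton) starting at V/F = 0.66:
  V/F = 0.660: g = 0.0159, g' = -0.210 → V/F = 0.736
Converged at V/F = 0.736.
Compositions from xᵢ = zᵢ/(1+V/F(Kᵢ−1)), yᵢ = Kᵢxᵢ:
  1: x = 0.081, y = 0.154
  2: x = 0.161, y = 0.297
  3: x = 0.309, y = 0.274
  4: x = 0.449, y = 0.275

y_4 = 0.275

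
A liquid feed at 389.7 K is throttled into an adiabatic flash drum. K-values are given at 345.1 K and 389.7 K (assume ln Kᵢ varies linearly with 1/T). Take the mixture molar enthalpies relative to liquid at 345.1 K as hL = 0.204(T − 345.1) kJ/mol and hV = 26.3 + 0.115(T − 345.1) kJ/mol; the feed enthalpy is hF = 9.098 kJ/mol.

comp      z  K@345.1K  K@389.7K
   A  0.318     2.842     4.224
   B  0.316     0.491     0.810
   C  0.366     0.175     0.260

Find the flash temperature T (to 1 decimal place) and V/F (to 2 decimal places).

T = 362.5 K, V/F = 0.22

Adiabatic flash: solve Rachford–Rice at each trial T, then check hF = ψ·hV(T) + (1−ψ)·hL(T).
  T = 345.1 K: K = (2.842, 0.491, 0.175), RR gives ψ = 0.097, H_out = 2.541 kJ/mol
  T = 389.7 K: K = (4.224, 0.810, 0.260), RR gives ψ = 0.398, H_out = 17.990 kJ/mol
  T = 367.4 K: K = (3.507, 0.640, 0.216), RR gives ψ = 0.257, H_out = 10.801 kJ/mol
  T = 356.2 K: K = (3.166, 0.563, 0.195), RR gives ψ = 0.181, H_out = 6.841 kJ/mol
  T = 361.8 K: K = (3.335, 0.601, 0.205), RR gives ψ = 0.220, H_out = 8.860 kJ/mol
  T = 364.6 K: K = (3.420, 0.620, 0.211), RR gives ψ = 0.239, H_out = 9.839 kJ/mol
  T = 363.2 K: K = (3.377, 0.611, 0.208), RR gives ψ = 0.229, H_out = 9.352 kJ/mol
Linear interpolation between T = 361.8 (H_out = 8.860) and T = 363.2 (H_out = 9.352) on hF = 9.098 gives T ≈ 362.5 K, at which ψ = 0.22.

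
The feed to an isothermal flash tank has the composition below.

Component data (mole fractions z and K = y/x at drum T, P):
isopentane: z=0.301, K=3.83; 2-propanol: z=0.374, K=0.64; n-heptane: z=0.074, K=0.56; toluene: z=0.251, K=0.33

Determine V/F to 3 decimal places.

Material balance + equilibrium reduce to Σ zᵢ(Kᵢ−1)/(1+V/F(Kᵢ−1)) = 0.
Feasibility: ΣzᵢKᵢ = 1.516, Σzᵢ/Kᵢ = 1.556 — both > 1, two phases present.
Newton–Raphson from V/F = 0.5:
  V/F = 0.500: g = -0.1061, g' = -0.764 → V/F = 0.361
  V/F = 0.361: g = 0.0060, g' = -0.870 → V/F = 0.368
Converged at V/F = 0.368.

V/F = 0.368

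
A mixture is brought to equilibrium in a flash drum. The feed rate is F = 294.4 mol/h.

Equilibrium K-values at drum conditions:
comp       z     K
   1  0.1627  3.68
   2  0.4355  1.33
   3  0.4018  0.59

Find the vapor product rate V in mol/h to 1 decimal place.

Material balance + equilibrium reduce to Σ zᵢ(Kᵢ−1)/(1+V/F(Kᵢ−1)) = 0.
Check two-phase: ΣzᵢKᵢ = 1.4150 > 1 and Σzᵢ/Kᵢ = 1.0527 > 1, so g(0) = 0.4150 > 0 and g(1) = -0.0527 < 0.
Newton iteration, V/F⁰ = 0.45:
  V/F = 0.4500: g = 0.12078, g' = -0.3776 → V/F = 0.7698
  V/F = 0.7698: g = 0.01623, g' = -0.2989 → V/F = 0.8241
  V/F = 0.8241: g = 0.00007, g' = -0.2969 → V/F = 0.8244
Converged at V/F = 0.8244.
Then V = V/F·F = 0.8244·294.4 = 242.7 mol/h and L = F − V = 51.7 mol/h.

V = 242.7 mol/h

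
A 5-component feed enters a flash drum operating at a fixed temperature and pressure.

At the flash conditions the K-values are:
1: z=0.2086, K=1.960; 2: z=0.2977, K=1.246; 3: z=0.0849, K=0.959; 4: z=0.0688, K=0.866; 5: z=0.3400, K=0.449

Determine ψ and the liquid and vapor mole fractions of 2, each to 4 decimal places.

ψ = 0.2506, x_2 = 0.2804, y_2 = 0.3494

Material balance + equilibrium reduce to Σ zᵢ(Kᵢ−1)/(1+ψ(Kᵢ−1)) = 0.
g(0) = ΣzᵢKᵢ − 1 = 0.0735 and g(1) = 1 − Σzᵢ/Kᵢ = -0.2706, so a root lies in (0, 1).
Newton iteration, ψ⁰ = 0.68:
  ψ = 0.6800: g = -0.12941, g' = -0.3492 → ψ = 0.3094
  ψ = 0.3094: g = -0.01654, g' = -0.2813 → ψ = 0.2506
Converged at ψ = 0.2506.
Compositions from xᵢ = zᵢ/(1+ψ(Kᵢ−1)), yᵢ = Kᵢxᵢ:
  1: x = 0.1682, y = 0.3296
  2: x = 0.2804, y = 0.3494
  3: x = 0.0858, y = 0.0823
  4: x = 0.0712, y = 0.0617
  5: x = 0.3945, y = 0.1771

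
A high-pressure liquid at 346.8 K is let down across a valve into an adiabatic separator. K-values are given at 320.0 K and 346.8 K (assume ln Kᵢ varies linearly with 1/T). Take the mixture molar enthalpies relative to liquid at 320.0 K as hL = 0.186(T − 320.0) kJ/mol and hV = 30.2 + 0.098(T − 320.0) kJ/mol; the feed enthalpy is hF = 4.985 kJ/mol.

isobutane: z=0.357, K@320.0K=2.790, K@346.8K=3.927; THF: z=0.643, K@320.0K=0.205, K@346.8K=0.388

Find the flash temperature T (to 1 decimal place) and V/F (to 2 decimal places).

Adiabatic flash: solve Rachford–Rice at each trial T, then check hF = ψ·hV(T) + (1−ψ)·hL(T).
  T = 320.0 K: K = (2.790, 0.205), RR gives ψ = 0.090, H_out = 2.713 kJ/mol
  T = 346.8 K: K = (3.927, 0.388), RR gives ψ = 0.364, H_out = 15.110 kJ/mol
  T = 333.4 K: K = (3.333, 0.286), RR gives ψ = 0.224, H_out = 8.997 kJ/mol
  T = 326.7 K: K = (3.055, 0.243), RR gives ψ = 0.159, H_out = 5.942 kJ/mol
  T = 323.4 K: K = (2.923, 0.224), RR gives ψ = 0.125, H_out = 4.382 kJ/mol
  T = 325.0 K: K = (2.986, 0.233), RR gives ψ = 0.142, H_out = 5.145 kJ/mol
Linear interpolation between T = 323.4 (H_out = 4.382) and T = 325.0 (H_out = 5.145) on hF = 4.985 gives T ≈ 324.7 K, at which ψ = 0.14.

T = 324.7 K, V/F = 0.14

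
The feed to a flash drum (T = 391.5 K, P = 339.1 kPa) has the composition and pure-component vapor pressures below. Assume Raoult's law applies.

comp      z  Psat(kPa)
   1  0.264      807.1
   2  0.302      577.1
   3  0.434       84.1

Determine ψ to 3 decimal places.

Raoult's law: Kᵢ = Pᵢˢᵃᵗ/P = Pᵢˢᵃᵗ/339.1.
  K_1 = 807.1/339.1 = 2.38012, K_2 = 577.1/339.1 = 1.70186, K_3 = 84.1/339.1 = 0.24801
Material balance + equilibrium reduce to Σ zᵢ(Kᵢ−1)/(1+ψ(Kᵢ−1)) = 0.
Check two-phase: ΣzᵢKᵢ = 1.250 > 1 and Σzᵢ/Kᵢ = 2.038 > 1, so g(0) = 0.250 > 0 and g(1) = -1.038 < 0.
Iterate (Newton) starting at ψ = 0.5:
  ψ = 0.500: g = -0.1505, g' = -0.888 → ψ = 0.330
  ψ = 0.330: g = -0.0120, g' = -0.770 → ψ = 0.315
Converged at ψ = 0.315.

ψ = 0.315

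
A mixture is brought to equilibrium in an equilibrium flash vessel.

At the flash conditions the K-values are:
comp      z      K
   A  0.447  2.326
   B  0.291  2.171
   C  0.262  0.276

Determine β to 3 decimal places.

β = 0.812

Iterate (Newton) starting at β = 0.5:
  β = 0.500: g = 0.2740, g' = -0.780 → β = 0.851
  β = 0.851: g = -0.0452, g' = -1.206 → β = 0.814
  β = 0.814: g = -0.0021, g' = -1.100 → β = 0.812
Converged at β = 0.812.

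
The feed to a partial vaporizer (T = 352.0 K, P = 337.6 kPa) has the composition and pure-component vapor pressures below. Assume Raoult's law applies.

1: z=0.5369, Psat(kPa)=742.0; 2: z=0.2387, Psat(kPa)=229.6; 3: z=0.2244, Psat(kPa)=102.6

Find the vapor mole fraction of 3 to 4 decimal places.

y_3 = 0.1197

Raoult's law: Kᵢ = Pᵢˢᵃᵗ/P = Pᵢˢᵃᵗ/337.6.
  K_1 = 742.0/337.6 = 2.197867, K_2 = 229.6/337.6 = 0.680095, K_3 = 102.6/337.6 = 0.303910
Material balance + equilibrium reduce to Σ zᵢ(Kᵢ−1)/(1+β(Kᵢ−1)) = 0.
g(0) = ΣzᵢKᵢ − 1 = 0.4106 and g(1) = 1 − Σzᵢ/Kᵢ = -0.3336, so a root lies in (0, 1).
Newton iteration, β⁰ = 0.5:
  β = 0.5000: g = 0.07174, g' = -0.5918 → β = 0.6212
  β = 0.6212: g = -0.00177, g' = -0.6288 → β = 0.6184
Converged at β = 0.6184.
Compositions from xᵢ = zᵢ/(1+β(Kᵢ−1)), yᵢ = Kᵢxᵢ:
  1: x = 0.3084, y = 0.6779
  2: x = 0.2976, y = 0.2024
  3: x = 0.3940, y = 0.1197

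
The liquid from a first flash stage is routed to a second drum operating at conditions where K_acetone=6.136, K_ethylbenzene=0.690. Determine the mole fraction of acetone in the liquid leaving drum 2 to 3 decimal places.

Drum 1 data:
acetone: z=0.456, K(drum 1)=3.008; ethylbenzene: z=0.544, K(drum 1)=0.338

x_acetone (drum 2) = 0.057

Drum 1:
Binary case is linear: z₁(K₁−1)(1+ψ₁(K₂−1)) + z₂(K₂−1)(1+ψ₁(K₁−1)) = 0
⇒ ψ₁ = [z₁(K₁−1)+z₂(K₂−1)] / [−(K₁−1)(K₂−1)] = 0.5555/1.3293 = 0.418
Drum-1 compositions:
  acetone: x = 0.248, y = 0.746
  ethylbenzene: x = 0.752, y = 0.254
Drum-2 feed = drum-1 liquid: z₂ = (0.2479, 0.7521).
Drum 2:
Let ψ₂ = V/F and solve Σ zᵢ(Kᵢ−1)/(1+ψ₂(Kᵢ−1)) = 0.
Check two-phase: ΣzᵢKᵢ = 2.040 > 1 and Σzᵢ/Kᵢ = 1.130 > 1, so g(0) = 1.040 > 0 and g(1) = -0.130 < 0.
Binary case is linear: z₁(K₁−1)(1+ψ₂(K₂−1)) + z₂(K₂−1)(1+ψ₂(K₁−1)) = 0
⇒ ψ₂ = [z₁(K₁−1)+z₂(K₂−1)] / [−(K₁−1)(K₂−1)] = 1.0403/1.5922 = 0.653
  acetone: x = 0.057, y = 0.349
  ethylbenzene: x = 0.943, y = 0.651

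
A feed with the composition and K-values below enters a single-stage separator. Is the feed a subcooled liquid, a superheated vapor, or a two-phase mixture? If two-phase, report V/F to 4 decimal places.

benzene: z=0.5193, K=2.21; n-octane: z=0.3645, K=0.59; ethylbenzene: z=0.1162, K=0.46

two-phase, V/F = 0.7688

ΣzᵢKᵢ = 1.4162; Σzᵢ/Kᵢ = 1.1054.
Both exceed 1, so a two-phase solution exists.
Newton iteration, ψ⁰ = 0.34:
  ψ = 0.3400: g = 0.19469, g' = -0.5152 → ψ = 0.7179
  ψ = 0.7179: g = 0.02202, g' = -0.4312 → ψ = 0.7689
  ψ = 0.7689: g = -0.00005, g' = -0.4338 → ψ = 0.7688
Converged at ψ = 0.7688.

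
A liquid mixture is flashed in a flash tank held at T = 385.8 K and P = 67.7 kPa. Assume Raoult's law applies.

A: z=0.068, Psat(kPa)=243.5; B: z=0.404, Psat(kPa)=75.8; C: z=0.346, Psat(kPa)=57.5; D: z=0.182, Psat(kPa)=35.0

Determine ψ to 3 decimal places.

Raoult's law: Kᵢ = Pᵢˢᵃᵗ/P = Pᵢˢᵃᵗ/67.7.
  K_A = 243.5/67.7 = 3.59675, K_B = 75.8/67.7 = 1.11965, K_C = 57.5/67.7 = 0.84934, K_D = 35.0/67.7 = 0.51699
Newton iteration, ψ⁰ = 0.5:
  ψ = 0.500: g = -0.0498, g' = -0.175 → ψ = 0.215
  ψ = 0.215: g = 0.0084, g' = -0.256 → ψ = 0.248
  ψ = 0.248: g = 0.0003, g' = -0.238 → ψ = 0.249
Converged at ψ = 0.249.

ψ = 0.249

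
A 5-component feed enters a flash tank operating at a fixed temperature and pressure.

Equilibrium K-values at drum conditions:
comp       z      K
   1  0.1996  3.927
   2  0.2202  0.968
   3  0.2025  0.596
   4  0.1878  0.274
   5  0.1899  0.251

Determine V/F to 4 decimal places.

Material balance + equilibrium reduce to Σ zᵢ(Kᵢ−1)/(1+V/F(Kᵢ−1)) = 0.
Check two-phase: ΣzᵢKᵢ = 1.2168 > 1 and Σzᵢ/Kᵢ = 2.0600 > 1, so g(0) = 0.2168 > 0 and g(1) = -1.0600 < 0.
Newton–Raphson from V/F = 0.5:
  V/F = 0.5000: g = -0.31396, g' = -0.8501 → V/F = 0.1307
  V/F = 0.1307: g = 0.02082, g' = -1.1834 → V/F = 0.1483
  V/F = 0.1483: g = 0.00050, g' = -1.1283 → V/F = 0.1487
Converged at V/F = 0.1487.

V/F = 0.1487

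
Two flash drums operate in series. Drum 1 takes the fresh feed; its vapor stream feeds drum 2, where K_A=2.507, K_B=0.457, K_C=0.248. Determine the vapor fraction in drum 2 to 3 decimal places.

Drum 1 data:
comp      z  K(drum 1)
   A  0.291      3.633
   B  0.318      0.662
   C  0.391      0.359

Drum 1:
Let ψ₁ = V/F and solve Σ zᵢ(Kᵢ−1)/(1+ψ₁(Kᵢ−1)) = 0.
g(0) = ΣzᵢKᵢ − 1 = 0.408 and g(1) = 1 − Σzᵢ/Kᵢ = -0.650, so a root lies in (0, 1).
Newton iteration, ψ₁⁰ = 0.5:
  ψ₁ = 0.500: g = -0.1674, g' = -0.777 → ψ₁ = 0.284
  ψ₁ = 0.284: g = 0.0127, g' = -0.944 → ψ₁ = 0.298
Converged at ψ₁ = 0.298.
Drum-1 compositions:
  A: x = 0.163, y = 0.592
  B: x = 0.354, y = 0.234
  C: x = 0.483, y = 0.174
Drum-2 feed = drum-1 vapor: z₂ = (0.5924, 0.2341, 0.1735).
Drum 2:
Material balance + equilibrium reduce to Σ zᵢ(Kᵢ−1)/(1+ψ₂(Kᵢ−1)) = 0.
g(0) = ΣzᵢKᵢ − 1 = 0.635 and g(1) = 1 − Σzᵢ/Kᵢ = -0.448, so a root lies in (0, 1).
Newton–Raphson from ψ₂ = 0.5:
  ψ₂ = 0.500: g = 0.1255, g' = -0.820 → ψ₂ = 0.653
  ψ₂ = 0.653: g = -0.0035, g' = -0.886 → ψ₂ = 0.649
Converged at ψ₂ = 0.649.
  A: x = 0.299, y = 0.751
  B: x = 0.362, y = 0.165
  C: x = 0.339, y = 0.084

V/F (drum 2) = 0.649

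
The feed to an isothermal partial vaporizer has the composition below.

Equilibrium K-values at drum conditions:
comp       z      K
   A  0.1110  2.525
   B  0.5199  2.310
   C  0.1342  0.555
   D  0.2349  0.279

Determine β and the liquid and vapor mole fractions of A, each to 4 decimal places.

β = 0.7098, x_A = 0.0533, y_A = 0.1346

Let β = V/F and solve Σ zᵢ(Kᵢ−1)/(1+β(Kᵢ−1)) = 0.
Check two-phase: ΣzᵢKᵢ = 1.6213 > 1 and Σzᵢ/Kᵢ = 1.3528 > 1, so g(0) = 0.6213 > 0 and g(1) = -0.3528 < 0.
Newton iteration, β⁰ = 0.5:
  β = 0.5000: g = 0.16592, g' = -0.7514 → β = 0.7208
  β = 0.7208: g = -0.00962, g' = -0.8816 → β = 0.7099
  β = 0.7099: g = -0.00007, g' = -0.8683 → β = 0.7098
Converged at β = 0.7098.
Compositions from xᵢ = zᵢ/(1+β(Kᵢ−1)), yᵢ = Kᵢxᵢ:
  A: x = 0.0533, y = 0.1346
  B: x = 0.2694, y = 0.6223
  C: x = 0.1962, y = 0.1089
  D: x = 0.4811, y = 0.1342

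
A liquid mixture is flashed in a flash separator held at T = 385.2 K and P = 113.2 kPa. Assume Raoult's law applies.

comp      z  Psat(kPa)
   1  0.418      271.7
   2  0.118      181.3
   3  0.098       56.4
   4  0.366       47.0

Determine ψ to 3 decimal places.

ψ = 0.551

Raoult's law: Kᵢ = Pᵢˢᵃᵗ/P = Pᵢˢᵃᵗ/113.2.
  K_1 = 271.7/113.2 = 2.40018, K_2 = 181.3/113.2 = 1.60159, K_3 = 56.4/113.2 = 0.49823, K_4 = 47.0/113.2 = 0.41519
Material balance + equilibrium reduce to Σ zᵢ(Kᵢ−1)/(1+ψ(Kᵢ−1)) = 0.
Check two-phase: ΣzᵢKᵢ = 1.393 > 1 and Σzᵢ/Kᵢ = 1.326 > 1, so g(0) = 0.393 > 0 and g(1) = -0.326 < 0.
Newton iteration, ψ⁰ = 0.46:
  ψ = 0.460: g = 0.0549, g' = -0.605 → ψ = 0.551
Converged at ψ = 0.551.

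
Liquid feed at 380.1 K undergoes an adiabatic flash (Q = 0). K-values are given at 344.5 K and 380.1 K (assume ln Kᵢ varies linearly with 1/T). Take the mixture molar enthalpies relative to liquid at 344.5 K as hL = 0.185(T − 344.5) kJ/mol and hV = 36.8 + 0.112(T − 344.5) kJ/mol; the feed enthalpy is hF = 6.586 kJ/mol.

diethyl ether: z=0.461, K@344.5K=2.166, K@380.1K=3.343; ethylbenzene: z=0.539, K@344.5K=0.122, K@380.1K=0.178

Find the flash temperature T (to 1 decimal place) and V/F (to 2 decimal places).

Adiabatic flash: solve Rachford–Rice at each trial T, then check hF = ψ·hV(T) + (1−ψ)·hL(T).
  T = 344.5 K: K = (2.166, 0.122), RR gives ψ = 0.063, H_out = 2.311 kJ/mol
  T = 380.1 K: K = (3.343, 0.178), RR gives ψ = 0.331, H_out = 17.899 kJ/mol
  T = 362.3 K: K = (2.720, 0.149), RR gives ψ = 0.228, H_out = 11.392 kJ/mol
  T = 353.4 K: K = (2.434, 0.135), RR gives ψ = 0.157, H_out = 7.327 kJ/mol
  T = 348.9 K: K = (2.296, 0.128), RR gives ψ = 0.113, H_out = 4.940 kJ/mol
  T = 351.1 K: K = (2.363, 0.132), RR gives ψ = 0.135, H_out = 6.140 kJ/mol
  T = 352.2 K: K = (2.397, 0.133), RR gives ψ = 0.146, H_out = 6.716 kJ/mol
  T = 351.6 K: K = (2.378, 0.132), RR gives ψ = 0.140, H_out = 6.404 kJ/mol
Linear interpolation between T = 351.6 (H_out = 6.404) and T = 352.2 (H_out = 6.716) on hF = 6.586 gives T ≈ 351.9 K, at which ψ = 0.14.

T = 351.9 K, V/F = 0.14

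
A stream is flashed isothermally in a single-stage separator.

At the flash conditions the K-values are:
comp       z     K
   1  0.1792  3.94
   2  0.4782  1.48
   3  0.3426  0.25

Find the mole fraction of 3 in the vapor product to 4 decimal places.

y_3 = 0.1345

Material balance + equilibrium reduce to Σ zᵢ(Kᵢ−1)/(1+ψ(Kᵢ−1)) = 0.
Check two-phase: ΣzᵢKᵢ = 1.4994 > 1 and Σzᵢ/Kᵢ = 1.7390 > 1, so g(0) = 0.4994 > 0 and g(1) = -0.7390 < 0.
Newton–Raphson from ψ = 0.5:
  ψ = 0.5000: g = -0.01271, g' = -0.8189 → ψ = 0.4845
  ψ = 0.4845: g = -0.00006, g' = -0.8115 → ψ = 0.4844
Converged at ψ = 0.4844.
Compositions from xᵢ = zᵢ/(1+ψ(Kᵢ−1)), yᵢ = Kᵢxᵢ:
  1: x = 0.0739, y = 0.2913
  2: x = 0.3880, y = 0.5742
  3: x = 0.5381, y = 0.1345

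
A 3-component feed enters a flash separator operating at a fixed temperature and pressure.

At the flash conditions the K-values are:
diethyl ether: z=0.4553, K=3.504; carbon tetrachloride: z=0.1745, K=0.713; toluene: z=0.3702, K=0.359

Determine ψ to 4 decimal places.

Rachford–Rice: g(ψ) = Σ zᵢ(Kᵢ−1)/(1+ψ(Kᵢ−1)) = 0.
Check two-phase: ΣzᵢKᵢ = 1.8527 > 1 and Σzᵢ/Kᵢ = 1.4059 > 1, so g(0) = 0.8527 > 0 and g(1) = -0.4059 < 0.
Newton–Raphson from ψ = 0.5:
  ψ = 0.5000: g = 0.09855, g' = -0.9119 → ψ = 0.6081
  ψ = 0.6081: g = 0.00240, g' = -0.8782 → ψ = 0.6108
Converged at ψ = 0.6108.

ψ = 0.6108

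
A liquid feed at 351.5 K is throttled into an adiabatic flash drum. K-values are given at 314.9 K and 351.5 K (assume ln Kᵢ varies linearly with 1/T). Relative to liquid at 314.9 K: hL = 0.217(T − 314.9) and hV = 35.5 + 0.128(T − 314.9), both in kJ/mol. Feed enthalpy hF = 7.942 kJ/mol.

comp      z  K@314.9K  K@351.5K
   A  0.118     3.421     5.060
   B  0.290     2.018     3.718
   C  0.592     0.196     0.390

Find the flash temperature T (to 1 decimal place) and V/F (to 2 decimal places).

T = 322.8 K, V/F = 0.18

Adiabatic flash: solve Rachford–Rice at each trial T, then check hF = ψ·hV(T) + (1−ψ)·hL(T).
  T = 314.9 K: K = (3.421, 2.018, 0.196), RR gives ψ = 0.083, H_out = 2.949 kJ/mol
  T = 351.5 K: K = (5.060, 3.718, 0.390), RR gives ψ = 0.474, H_out = 23.233 kJ/mol
  T = 333.2 K: K = (4.206, 2.785, 0.282), RR gives ψ = 0.290, H_out = 13.797 kJ/mol
  T = 324.0 K: K = (3.802, 2.380, 0.236), RR gives ψ = 0.193, H_out = 8.670 kJ/mol
  T = 319.4 K: K = (3.607, 2.192, 0.215), RR gives ψ = 0.140, H_out = 5.879 kJ/mol
  T = 321.7 K: K = (3.704, 2.285, 0.225), RR gives ψ = 0.167, H_out = 7.298 kJ/mol
Linear interpolation between T = 321.7 (H_out = 7.298) and T = 324.0 (H_out = 8.670) on hF = 7.942 gives T ≈ 322.8 K, at which ψ = 0.18.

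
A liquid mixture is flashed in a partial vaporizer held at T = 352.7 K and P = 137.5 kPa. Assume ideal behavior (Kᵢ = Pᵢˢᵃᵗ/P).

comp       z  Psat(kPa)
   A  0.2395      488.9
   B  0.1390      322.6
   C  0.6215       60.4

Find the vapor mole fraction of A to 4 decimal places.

y_A = 0.4378

Raoult's law: Kᵢ = Pᵢˢᵃᵗ/P = Pᵢˢᵃᵗ/137.5.
  K_A = 488.9/137.5 = 3.555636, K_B = 322.6/137.5 = 2.346182, K_C = 60.4/137.5 = 0.439273
Let β = V/F and solve Σ zᵢ(Kᵢ−1)/(1+β(Kᵢ−1)) = 0.
Feasibility: ΣzᵢKᵢ = 1.4507, Σzᵢ/Kᵢ = 1.5414 — both > 1, two phases present.
Iterate (Newton) starting at β = 0.41:
  β = 0.4100: g = -0.03306, g' = -0.8071 → β = 0.3690
  β = 0.3690: g = 0.00059, g' = -0.8374 → β = 0.3697
Converged at β = 0.3697.
Compositions from xᵢ = zᵢ/(1+β(Kᵢ−1)), yᵢ = Kᵢxᵢ:
  A: x = 0.1231, y = 0.4378
  B: x = 0.0928, y = 0.2177
  C: x = 0.7841, y = 0.3444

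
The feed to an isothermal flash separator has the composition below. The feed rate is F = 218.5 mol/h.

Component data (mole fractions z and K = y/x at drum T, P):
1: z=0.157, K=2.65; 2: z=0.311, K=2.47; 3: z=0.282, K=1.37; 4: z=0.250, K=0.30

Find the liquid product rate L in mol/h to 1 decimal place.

L = 42.6 mol/h

Material balance + equilibrium reduce to Σ zᵢ(Kᵢ−1)/(1+V/F(Kᵢ−1)) = 0.
Check two-phase: ΣzᵢKᵢ = 1.646 > 1 and Σzᵢ/Kᵢ = 1.224 > 1, so g(0) = 0.646 > 0 and g(1) = -0.224 < 0.
Iterate (Newton) starting at V/F = 0.5:
  V/F = 0.500: g = 0.2243, g' = -0.669 → V/F = 0.835
  V/F = 0.835: g = -0.0275, g' = -0.944 → V/F = 0.806
  V/F = 0.806: g = -0.0008, g' = -0.888 → V/F = 0.805
Converged at V/F = 0.805.
Then V = V/F·F = 0.8051·218.5 = 175.9 mol/h and L = F − V = 42.6 mol/h.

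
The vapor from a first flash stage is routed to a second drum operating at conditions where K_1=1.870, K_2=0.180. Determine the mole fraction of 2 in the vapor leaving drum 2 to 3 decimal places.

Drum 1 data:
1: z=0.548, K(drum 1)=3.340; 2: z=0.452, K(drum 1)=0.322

y_2 (drum 2) = 0.093

Drum 1:
Material balance + equilibrium reduce to Σ zᵢ(Kᵢ−1)/(1+ψ₁(Kᵢ−1)) = 0.
Check two-phase: ΣzᵢKᵢ = 1.976 > 1 and Σzᵢ/Kᵢ = 1.568 > 1, so g(0) = 0.976 > 0 and g(1) = -0.568 < 0.
Binary case is linear: z₁(K₁−1)(1+ψ₁(K₂−1)) + z₂(K₂−1)(1+ψ₁(K₁−1)) = 0
⇒ ψ₁ = [z₁(K₁−1)+z₂(K₂−1)] / [−(K₁−1)(K₂−1)] = 0.9759/1.5865 = 0.615
Drum-1 compositions:
  1: x = 0.225, y = 0.750
  2: x = 0.775, y = 0.250
Drum-2 feed = drum-1 vapor: z₂ = (0.7503, 0.2497).
Drum 2:
Iterate (Newton) starting at ψ₂ = 0.5:
  ψ₂ = 0.500: g = 0.1079, g' = -0.758 → ψ₂ = 0.642
  ψ₂ = 0.642: g = -0.0138, g' = -0.983 → ψ₂ = 0.628
Converged at ψ₂ = 0.628.
  1: x = 0.485, y = 0.907
  2: x = 0.515, y = 0.093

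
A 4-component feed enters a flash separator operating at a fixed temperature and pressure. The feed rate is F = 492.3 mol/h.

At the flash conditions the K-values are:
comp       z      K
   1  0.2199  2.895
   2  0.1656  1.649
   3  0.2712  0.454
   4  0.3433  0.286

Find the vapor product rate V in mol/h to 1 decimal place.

Material balance + equilibrium reduce to Σ zᵢ(Kᵢ−1)/(1+ψ(Kᵢ−1)) = 0.
Check two-phase: ΣzᵢKᵢ = 1.1310 > 1 and Σzᵢ/Kᵢ = 1.9741 > 1, so g(0) = 0.1310 > 0 and g(1) = -0.9741 < 0.
Newton–Raphson from ψ = 0.5:
  ψ = 0.5000: g = -0.28977, g' = -0.8242 → ψ = 0.1484
  ψ = 0.1484: g = -0.01205, g' = -0.8537 → ψ = 0.1343
  ψ = 0.1343: g = 0.00011, g' = -0.8690 → ψ = 0.1344
Converged at ψ = 0.1344.
Then V = ψ·F = 0.1344·492.3 = 66.2 mol/h and L = F − V = 426.1 mol/h.

V = 66.2 mol/h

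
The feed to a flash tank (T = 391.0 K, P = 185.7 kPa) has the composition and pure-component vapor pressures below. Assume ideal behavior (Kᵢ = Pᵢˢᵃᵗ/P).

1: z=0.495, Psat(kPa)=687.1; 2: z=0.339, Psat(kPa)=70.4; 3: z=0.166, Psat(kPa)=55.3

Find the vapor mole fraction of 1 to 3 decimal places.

y_1 = 0.717

Raoult's law: Kᵢ = Pᵢˢᵃᵗ/P = Pᵢˢᵃᵗ/185.7.
  K_1 = 687.1/185.7 = 3.70005, K_2 = 70.4/185.7 = 0.37911, K_3 = 55.3/185.7 = 0.29779
Material balance + equilibrium reduce to Σ zᵢ(Kᵢ−1)/(1+ψ(Kᵢ−1)) = 0.
Check two-phase: ΣzᵢKᵢ = 2.009 > 1 and Σzᵢ/Kᵢ = 1.585 > 1, so g(0) = 1.009 > 0 and g(1) = -0.585 < 0.
Iterate (Newton) starting at ψ = 0.48:
  ψ = 0.480: g = 0.1064, g' = -1.136 → ψ = 0.574
  ψ = 0.574: g = 0.0022, g' = -1.100 → ψ = 0.576
Converged at ψ = 0.576.
Compositions from xᵢ = zᵢ/(1+ψ(Kᵢ−1)), yᵢ = Kᵢxᵢ:
  1: x = 0.194, y = 0.717
  2: x = 0.528, y = 0.200
  3: x = 0.279, y = 0.083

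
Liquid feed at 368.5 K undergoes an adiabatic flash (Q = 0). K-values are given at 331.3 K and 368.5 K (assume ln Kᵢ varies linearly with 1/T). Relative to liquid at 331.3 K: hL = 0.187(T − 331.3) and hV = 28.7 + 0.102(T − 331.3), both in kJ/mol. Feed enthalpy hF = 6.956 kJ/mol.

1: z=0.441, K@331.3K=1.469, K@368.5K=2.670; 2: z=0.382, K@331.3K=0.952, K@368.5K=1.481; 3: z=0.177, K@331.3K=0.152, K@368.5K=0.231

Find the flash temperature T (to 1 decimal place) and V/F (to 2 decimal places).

Adiabatic flash: solve Rachford–Rice at each trial T, then check hF = ψ·hV(T) + (1−ψ)·hL(T).
  T = 331.3 K: K = (1.469, 0.952, 0.152), RR gives ψ = 0.161, H_out = 4.621 kJ/mol
  T = 368.5 K: K = (2.670, 1.481, 0.231), RR gives ψ = 0.885, H_out = 29.557 kJ/mol
  T = 349.9 K: K = (2.012, 1.201, 0.189), RR gives ψ = 0.696, H_out = 22.361 kJ/mol
  T = 340.6 K: K = (1.727, 1.073, 0.170), RR gives ψ = 0.522, H_out = 16.311 kJ/mol
  T = 336.0 K: K = (1.596, 1.012, 0.161), RR gives ψ = 0.382, H_out = 11.699 kJ/mol
  T = 333.6 K: K = (1.530, 0.981, 0.156), RR gives ψ = 0.283, H_out = 8.491 kJ/mol
  T = 332.5 K: K = (1.501, 0.967, 0.154), RR gives ψ = 0.228, H_out = 6.755 kJ/mol
Linear interpolation between T = 332.5 (H_out = 6.755) and T = 333.6 (H_out = 8.491) on hF = 6.956 gives T ≈ 332.6 K, at which ψ = 0.23.

T = 332.6 K, V/F = 0.23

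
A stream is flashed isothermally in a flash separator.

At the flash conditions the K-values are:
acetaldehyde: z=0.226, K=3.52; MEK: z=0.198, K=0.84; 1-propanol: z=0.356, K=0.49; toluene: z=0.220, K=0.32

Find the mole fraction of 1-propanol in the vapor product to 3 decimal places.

y_1-propanol = 0.191

Let β = V/F and solve Σ zᵢ(Kᵢ−1)/(1+β(Kᵢ−1)) = 0.
Check two-phase: ΣzᵢKᵢ = 1.207 > 1 and Σzᵢ/Kᵢ = 1.714 > 1, so g(0) = 0.207 > 0 and g(1) = -0.714 < 0.
Newton–Raphson from β = 0.5:
  β = 0.500: g = -0.2528, g' = -0.687 → β = 0.132
  β = 0.132: g = 0.0358, g' = -1.042 → β = 0.167
  β = 0.167: g = 0.0015, g' = -0.957 → β = 0.168
Converged at β = 0.168.
Compositions from xᵢ = zᵢ/(1+β(Kᵢ−1)), yᵢ = Kᵢxᵢ:
  acetaldehyde: x = 0.159, y = 0.559
  MEK: x = 0.203, y = 0.171
  1-propanol: x = 0.389, y = 0.191
  toluene: x = 0.248, y = 0.079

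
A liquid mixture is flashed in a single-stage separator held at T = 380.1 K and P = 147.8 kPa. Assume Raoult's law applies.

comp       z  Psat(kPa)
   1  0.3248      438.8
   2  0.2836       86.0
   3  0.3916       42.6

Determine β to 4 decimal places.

β = 0.2045

Raoult's law: Kᵢ = Pᵢˢᵃᵗ/P = Pᵢˢᵃᵗ/147.8.
  K_1 = 438.8/147.8 = 2.968877, K_2 = 86.0/147.8 = 0.581867, K_3 = 42.6/147.8 = 0.288227
Newton–Raphson from β = 0.55:
  β = 0.5500: g = -0.30502, g' = -0.9096 → β = 0.2147
  β = 0.2147: g = -0.00977, g' = -0.9583 → β = 0.2045
Converged at β = 0.2045.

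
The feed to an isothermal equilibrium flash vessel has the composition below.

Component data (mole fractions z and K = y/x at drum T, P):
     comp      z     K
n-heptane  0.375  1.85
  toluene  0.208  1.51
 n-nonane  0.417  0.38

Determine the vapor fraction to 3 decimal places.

ψ = 0.362

Let ψ = V/F and solve Σ zᵢ(Kᵢ−1)/(1+ψ(Kᵢ−1)) = 0.
Check two-phase: ΣzᵢKᵢ = 1.166 > 1 and Σzᵢ/Kᵢ = 1.438 > 1, so g(0) = 0.166 > 0 and g(1) = -0.438 < 0.
Newton–Raphson from ψ = 0.47:
  ψ = 0.470: g = -0.0515, g' = -0.493 → ψ = 0.365
  ψ = 0.365: g = -0.0017, g' = -0.464 → ψ = 0.362
Converged at ψ = 0.362.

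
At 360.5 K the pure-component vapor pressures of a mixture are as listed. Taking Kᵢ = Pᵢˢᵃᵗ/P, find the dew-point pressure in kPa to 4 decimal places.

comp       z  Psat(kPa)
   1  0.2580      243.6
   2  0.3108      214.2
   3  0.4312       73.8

At the dew point ψ → 1, so Σzᵢ/Kᵢ = 1 with Kᵢ = Pᵢˢᵃᵗ/P ⇒ 1/P = Σzᵢ/Pᵢˢᵃᵗ.
1/P = 0.2580/243.6 + 0.3108/214.2 + 0.4312/73.8 = 0.0083529 ⇒ P = 119.7187 kPa

Pdew = 119.7187 kPa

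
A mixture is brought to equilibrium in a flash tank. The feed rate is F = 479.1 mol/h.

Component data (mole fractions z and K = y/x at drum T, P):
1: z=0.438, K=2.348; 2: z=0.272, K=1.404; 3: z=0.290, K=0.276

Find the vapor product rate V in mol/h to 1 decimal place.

V = 314.5 mol/h

Let β = V/F and solve Σ zᵢ(Kᵢ−1)/(1+β(Kᵢ−1)) = 0.
Feasibility: ΣzᵢKᵢ = 1.490, Σzᵢ/Kᵢ = 1.431 — both > 1, two phases present.
Newton–Raphson from β = 0.54:
  β = 0.540: g = 0.0872, g' = -0.706 → β = 0.663
  β = 0.663: g = -0.0057, g' = -0.812 → β = 0.656
Converged at β = 0.656.
Then V = β·F = 0.6564·479.1 = 314.5 mol/h and L = F − V = 164.6 mol/h.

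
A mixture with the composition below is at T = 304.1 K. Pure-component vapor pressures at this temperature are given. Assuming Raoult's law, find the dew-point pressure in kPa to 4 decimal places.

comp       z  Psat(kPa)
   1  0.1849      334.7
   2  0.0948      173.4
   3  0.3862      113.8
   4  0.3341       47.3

At the dew point ψ → 1, so Σzᵢ/Kᵢ = 1 with Kᵢ = Pᵢˢᵃᵗ/P ⇒ 1/P = Σzᵢ/Pᵢˢᵃᵗ.
1/P = 0.1849/334.7 + 0.0948/173.4 + 0.3862/113.8 + 0.3341/47.3 = 0.0115562 ⇒ P = 86.5333 kPa

Pdew = 86.5333 kPa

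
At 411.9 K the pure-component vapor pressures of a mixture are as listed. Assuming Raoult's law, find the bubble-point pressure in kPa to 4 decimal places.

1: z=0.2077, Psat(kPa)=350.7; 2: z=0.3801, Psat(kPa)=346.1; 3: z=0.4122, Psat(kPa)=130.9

Pbub = 258.3500 kPa

At the bubble point ψ → 0, so ΣzᵢKᵢ = 1 with Kᵢ = Pᵢˢᵃᵗ/P ⇒ P = ΣzᵢPᵢˢᵃᵗ.
P = 0.2077·350.7 + 0.3801·346.1 + 0.4122·130.9 = 258.3500 kPa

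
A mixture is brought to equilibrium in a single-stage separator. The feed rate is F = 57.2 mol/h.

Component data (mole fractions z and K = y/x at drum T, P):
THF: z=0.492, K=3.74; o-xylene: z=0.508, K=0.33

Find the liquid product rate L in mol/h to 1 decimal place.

L = 25.8 mol/h

Rachford–Rice: g(ψ) = Σ zᵢ(Kᵢ−1)/(1+ψ(Kᵢ−1)) = 0.
g(0) = ΣzᵢKᵢ − 1 = 1.008 and g(1) = 1 − Σzᵢ/Kᵢ = -0.671, so a root lies in (0, 1).
Binary case is linear: z₁(K₁−1)(1+ψ(K₂−1)) + z₂(K₂−1)(1+ψ(K₁−1)) = 0
⇒ ψ = [z₁(K₁−1)+z₂(K₂−1)] / [−(K₁−1)(K₂−1)] = 1.0077/1.8358 = 0.549
Then V = ψ·F = 0.5489·57.2 = 31.4 mol/h and L = F − V = 25.8 mol/h.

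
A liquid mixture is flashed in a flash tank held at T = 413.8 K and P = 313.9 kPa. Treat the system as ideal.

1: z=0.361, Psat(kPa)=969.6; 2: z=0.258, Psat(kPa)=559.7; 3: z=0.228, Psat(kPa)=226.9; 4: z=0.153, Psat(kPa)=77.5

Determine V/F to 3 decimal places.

V/F = 0.840

Raoult's law: Kᵢ = Pᵢˢᵃᵗ/P = Pᵢˢᵃᵗ/313.9.
  K_1 = 969.6/313.9 = 3.08888, K_2 = 559.7/313.9 = 1.78305, K_3 = 226.9/313.9 = 0.72284, K_4 = 77.5/313.9 = 0.24689
Material balance + equilibrium reduce to Σ zᵢ(Kᵢ−1)/(1+V/F(Kᵢ−1)) = 0.
Feasibility: ΣzᵢKᵢ = 1.778, Σzᵢ/Kᵢ = 1.197 — both > 1, two phases present.
Newton iteration, V/F⁰ = 0.5:
  V/F = 0.500: g = 0.2559, g' = -0.705 → V/F = 0.863
  V/F = 0.863: g = -0.0223, g' = -0.994 → V/F = 0.840
Converged at V/F = 0.840.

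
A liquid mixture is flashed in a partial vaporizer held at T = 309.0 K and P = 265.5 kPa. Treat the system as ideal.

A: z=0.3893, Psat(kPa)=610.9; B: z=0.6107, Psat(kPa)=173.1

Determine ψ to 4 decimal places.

ψ = 0.6492

Raoult's law: Kᵢ = Pᵢˢᵃᵗ/P = Pᵢˢᵃᵗ/265.5.
  K_A = 610.9/265.5 = 2.300942, K_B = 173.1/265.5 = 0.651977
Binary case is linear: z₁(K₁−1)(1+ψ(K₂−1)) + z₂(K₂−1)(1+ψ(K₁−1)) = 0
⇒ ψ = [z₁(K₁−1)+z₂(K₂−1)] / [−(K₁−1)(K₂−1)] = 0.29392/0.45276 = 0.6492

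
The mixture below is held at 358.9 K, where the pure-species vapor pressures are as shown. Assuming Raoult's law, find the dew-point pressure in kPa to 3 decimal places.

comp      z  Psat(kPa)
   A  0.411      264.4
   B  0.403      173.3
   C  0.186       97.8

At the dew point ψ → 1, so Σzᵢ/Kᵢ = 1 with Kᵢ = Pᵢˢᵃᵗ/P ⇒ 1/P = Σzᵢ/Pᵢˢᵃᵗ.
1/P = 0.411/264.4 + 0.403/173.3 + 0.186/97.8 = 0.005782 ⇒ P = 172.958 kPa

Pdew = 172.958 kPa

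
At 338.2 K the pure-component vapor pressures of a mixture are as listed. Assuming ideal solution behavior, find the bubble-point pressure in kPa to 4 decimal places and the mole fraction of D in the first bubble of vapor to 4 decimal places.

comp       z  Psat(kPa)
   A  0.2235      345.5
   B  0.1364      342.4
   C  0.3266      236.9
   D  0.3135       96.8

At the bubble point ψ → 0, so ΣzᵢKᵢ = 1 with Kᵢ = Pᵢˢᵃᵗ/P ⇒ P = ΣzᵢPᵢˢᵃᵗ.
P = 0.2235·345.5 + 0.1364·342.4 + 0.3266·236.9 + 0.3135·96.8 = 231.6410 kPa
yᵢ = zᵢPᵢˢᵃᵗ/P ⇒ y_D = 0.3135·96.8/231.6410 = 0.1310

Pbub = 231.6410 kPa, y_D = 0.1310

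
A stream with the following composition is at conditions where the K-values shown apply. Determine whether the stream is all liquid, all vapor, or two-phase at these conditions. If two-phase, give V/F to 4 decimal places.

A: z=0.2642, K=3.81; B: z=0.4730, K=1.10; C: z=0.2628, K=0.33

two-phase, V/F = 0.6424

ΣzᵢKᵢ = 1.6136; Σzᵢ/Kᵢ = 1.2957.
Both exceed 1, so a two-phase solution exists.
Material balance + equilibrium reduce to Σ zᵢ(Kᵢ−1)/(1+ψ(Kᵢ−1)) = 0.
Newton iteration, ψ⁰ = 0.5:
  ψ = 0.5000: g = 0.08896, g' = -0.6317 → ψ = 0.6408
  ψ = 0.6408: g = 0.00097, g' = -0.6324 → ψ = 0.6424
Converged at ψ = 0.6424.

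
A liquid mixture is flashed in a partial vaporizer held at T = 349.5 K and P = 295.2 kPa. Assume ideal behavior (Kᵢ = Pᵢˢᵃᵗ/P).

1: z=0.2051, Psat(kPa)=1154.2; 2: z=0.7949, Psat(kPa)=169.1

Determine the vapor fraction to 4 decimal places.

ψ = 0.2070

Raoult's law: Kᵢ = Pᵢˢᵃᵗ/P = Pᵢˢᵃᵗ/295.2.
  K_1 = 1154.2/295.2 = 3.909892, K_2 = 169.1/295.2 = 0.572832
Let ψ = V/F and solve Σ zᵢ(Kᵢ−1)/(1+ψ(Kᵢ−1)) = 0.
g(0) = ΣzᵢKᵢ − 1 = 0.2573 and g(1) = 1 − Σzᵢ/Kᵢ = -0.4401, so a root lies in (0, 1).
Binary case is linear: z₁(K₁−1)(1+ψ(K₂−1)) + z₂(K₂−1)(1+ψ(K₁−1)) = 0
⇒ ψ = [z₁(K₁−1)+z₂(K₂−1)] / [−(K₁−1)(K₂−1)] = 0.25726/1.24301 = 0.2070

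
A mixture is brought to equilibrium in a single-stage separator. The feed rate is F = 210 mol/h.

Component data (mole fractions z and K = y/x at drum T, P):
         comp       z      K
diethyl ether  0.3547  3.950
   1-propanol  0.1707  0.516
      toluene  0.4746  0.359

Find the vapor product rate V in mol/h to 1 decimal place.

V = 77.9 mol/h

Newton–Raphson from V/F = 0.5:
  V/F = 0.5000: g = -0.13393, g' = -0.9959 → V/F = 0.3655
  V/F = 0.3655: g = 0.00580, g' = -1.1063 → V/F = 0.3708
Converged at V/F = 0.3708.
Then V = V/F·F = 0.3708·210 = 77.9 mol/h and L = F − V = 132.1 mol/h.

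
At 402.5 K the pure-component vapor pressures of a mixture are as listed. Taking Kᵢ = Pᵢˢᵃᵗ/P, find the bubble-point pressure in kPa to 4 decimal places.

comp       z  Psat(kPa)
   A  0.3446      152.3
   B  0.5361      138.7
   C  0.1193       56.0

At the bubble point ψ → 0, so ΣzᵢKᵢ = 1 with Kᵢ = Pᵢˢᵃᵗ/P ⇒ P = ΣzᵢPᵢˢᵃᵗ.
P = 0.3446·152.3 + 0.5361·138.7 + 0.1193·56.0 = 133.5205 kPa

Pbub = 133.5205 kPa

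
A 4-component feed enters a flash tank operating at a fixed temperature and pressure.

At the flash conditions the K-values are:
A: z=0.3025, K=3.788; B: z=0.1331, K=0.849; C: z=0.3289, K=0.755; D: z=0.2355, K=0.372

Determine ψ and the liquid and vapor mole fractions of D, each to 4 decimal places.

Rachford–Rice: g(ψ) = Σ zᵢ(Kᵢ−1)/(1+ψ(Kᵢ−1)) = 0.
g(0) = ΣzᵢKᵢ − 1 = 0.5948 and g(1) = 1 − Σzᵢ/Kᵢ = -0.3053, so a root lies in (0, 1).
Newton–Raphson from ψ = 0.5:
  ψ = 0.5000: g = 0.02313, g' = -0.6368 → ψ = 0.5363
  ψ = 0.5363: g = 0.00035, g' = -0.6186 → ψ = 0.5369
Converged at ψ = 0.5369.
Compositions from xᵢ = zᵢ/(1+ψ(Kᵢ−1)), yᵢ = Kᵢxᵢ:
  A: x = 0.1212, y = 0.4589
  B: x = 0.1448, y = 0.1230
  C: x = 0.3787, y = 0.2859
  D: x = 0.3553, y = 0.1322

ψ = 0.5369, x_D = 0.3553, y_D = 0.1322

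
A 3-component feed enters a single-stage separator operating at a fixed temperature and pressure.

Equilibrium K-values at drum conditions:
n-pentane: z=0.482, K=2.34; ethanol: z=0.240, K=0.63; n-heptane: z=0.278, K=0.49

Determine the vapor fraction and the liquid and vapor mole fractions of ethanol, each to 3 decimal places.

ψ = 0.685, x_ethanol = 0.321, y_ethanol = 0.203

Material balance + equilibrium reduce to Σ zᵢ(Kᵢ−1)/(1+ψ(Kᵢ−1)) = 0.
Feasibility: ΣzᵢKᵢ = 1.415, Σzᵢ/Kᵢ = 1.154 — both > 1, two phases present.
Newton iteration, ψ⁰ = 0.44:
  ψ = 0.440: g = 0.1174, g' = -0.510 → ψ = 0.670
  ψ = 0.670: g = 0.0067, g' = -0.465 → ψ = 0.685
Converged at ψ = 0.685.
Compositions from xᵢ = zᵢ/(1+ψ(Kᵢ−1)), yᵢ = Kᵢxᵢ:
  n-pentane: x = 0.251, y = 0.588
  ethanol: x = 0.321, y = 0.203
  n-heptane: x = 0.427, y = 0.209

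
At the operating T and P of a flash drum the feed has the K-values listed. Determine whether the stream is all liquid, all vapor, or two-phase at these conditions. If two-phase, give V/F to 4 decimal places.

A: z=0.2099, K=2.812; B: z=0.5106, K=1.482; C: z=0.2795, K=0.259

two-phase, V/F = 0.6003

ΣzᵢKᵢ = 1.4193; Σzᵢ/Kᵢ = 1.4983.
Both exceed 1, so a two-phase solution exists.
Newton–Raphson from ψ = 0.5:
  ψ = 0.5000: g = 0.06886, g' = -0.6540 → ψ = 0.6053
  ψ = 0.6053: g = -0.00363, g' = -0.7325 → ψ = 0.6003
Converged at ψ = 0.6003.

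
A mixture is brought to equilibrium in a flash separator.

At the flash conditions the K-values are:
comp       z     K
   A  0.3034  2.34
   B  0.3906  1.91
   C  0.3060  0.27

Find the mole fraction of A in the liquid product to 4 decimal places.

x_A = 0.1601

Let ψ = V/F and solve Σ zᵢ(Kᵢ−1)/(1+ψ(Kᵢ−1)) = 0.
Check two-phase: ΣzᵢKᵢ = 1.5386 > 1 and Σzᵢ/Kᵢ = 1.4675 > 1, so g(0) = 0.5386 > 0 and g(1) = -0.4675 < 0.
Newton–Raphson from ψ = 0.5:
  ψ = 0.5000: g = 0.13596, g' = -0.7525 → ψ = 0.6807
  ψ = 0.6807: g = -0.01188, g' = -0.9166 → ψ = 0.6677
  ψ = 0.6677: g = -0.00012, g' = -0.8976 → ψ = 0.6676
Converged at ψ = 0.6676.
Compositions from xᵢ = zᵢ/(1+ψ(Kᵢ−1)), yᵢ = Kᵢxᵢ:
  A: x = 0.1601, y = 0.3747
  B: x = 0.2430, y = 0.4641
  C: x = 0.5969, y = 0.1612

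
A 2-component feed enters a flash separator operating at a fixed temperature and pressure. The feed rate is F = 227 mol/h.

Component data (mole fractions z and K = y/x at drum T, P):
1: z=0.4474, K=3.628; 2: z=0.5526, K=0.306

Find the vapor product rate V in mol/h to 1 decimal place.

V = 98.6 mol/h

Material balance + equilibrium reduce to Σ zᵢ(Kᵢ−1)/(1+ψ(Kᵢ−1)) = 0.
Feasibility: ΣzᵢKᵢ = 1.7923, Σzᵢ/Kᵢ = 1.9292 — both > 1, two phases present.
Binary case is linear: z₁(K₁−1)(1+ψ(K₂−1)) + z₂(K₂−1)(1+ψ(K₁−1)) = 0
⇒ ψ = [z₁(K₁−1)+z₂(K₂−1)] / [−(K₁−1)(K₂−1)] = 0.79226/1.82383 = 0.4344
Then V = ψ·F = 0.4344·227 = 98.6 mol/h and L = F − V = 128.4 mol/h.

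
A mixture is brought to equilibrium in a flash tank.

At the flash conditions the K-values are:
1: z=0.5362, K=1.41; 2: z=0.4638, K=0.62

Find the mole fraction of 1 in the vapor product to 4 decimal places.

y_1 = 0.6782

Binary case is linear: z₁(K₁−1)(1+V/F(K₂−1)) + z₂(K₂−1)(1+V/F(K₁−1)) = 0
⇒ V/F = [z₁(K₁−1)+z₂(K₂−1)] / [−(K₁−1)(K₂−1)] = 0.04360/0.15580 = 0.2798
Compositions from xᵢ = zᵢ/(1+V/F(Kᵢ−1)), yᵢ = Kᵢxᵢ:
  1: x = 0.4810, y = 0.6782
  2: x = 0.5190, y = 0.3218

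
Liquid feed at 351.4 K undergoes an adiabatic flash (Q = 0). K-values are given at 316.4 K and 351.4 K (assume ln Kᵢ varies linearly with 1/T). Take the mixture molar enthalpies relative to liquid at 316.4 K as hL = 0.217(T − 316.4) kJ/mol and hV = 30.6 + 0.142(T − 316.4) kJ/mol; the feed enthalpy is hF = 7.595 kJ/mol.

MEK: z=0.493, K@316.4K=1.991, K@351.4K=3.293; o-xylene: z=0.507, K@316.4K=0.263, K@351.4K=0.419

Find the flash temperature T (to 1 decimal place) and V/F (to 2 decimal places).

T = 320.0 K, V/F = 0.22

Adiabatic flash: solve Rachford–Rice at each trial T, then check hF = ψ·hV(T) + (1−ψ)·hL(T).
  T = 316.4 K: K = (1.991, 0.263), RR gives ψ = 0.157, H_out = 4.814 kJ/mol
  T = 351.4 K: K = (3.293, 0.419), RR gives ψ = 0.627, H_out = 25.147 kJ/mol
  T = 333.9 K: K = (2.595, 0.336), RR gives ψ = 0.425, H_out = 16.231 kJ/mol
  T = 325.1 K: K = (2.279, 0.298), RR gives ψ = 0.306, H_out = 11.052 kJ/mol
  T = 320.8 K: K = (2.134, 0.280), RR gives ψ = 0.238, H_out = 8.158 kJ/mol
  T = 318.6 K: K = (2.062, 0.272), RR gives ψ = 0.199, H_out = 6.543 kJ/mol
Linear interpolation between T = 318.6 (H_out = 6.543) and T = 320.8 (H_out = 8.158) on hF = 7.595 gives T ≈ 320.0 K, at which ψ = 0.22.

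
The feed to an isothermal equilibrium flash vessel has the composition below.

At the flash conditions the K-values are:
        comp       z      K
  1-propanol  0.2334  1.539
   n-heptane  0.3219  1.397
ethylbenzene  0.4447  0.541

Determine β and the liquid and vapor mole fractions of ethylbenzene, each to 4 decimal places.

Rachford–Rice: g(β) = Σ zᵢ(Kᵢ−1)/(1+β(Kᵢ−1)) = 0.
Check two-phase: ΣzᵢKᵢ = 1.0495 > 1 and Σzᵢ/Kᵢ = 1.2041 > 1, so g(0) = 0.0495 > 0 and g(1) = -0.2041 < 0.
Newton–Raphson from β = 0.5:
  β = 0.5000: g = -0.05919, g' = -0.2352 → β = 0.2483
  β = 0.2483: g = -0.00310, g' = -0.2141 → β = 0.2339
  β = 0.2339: g = -0.00000, g' = -0.2135 → β = 0.2338
Converged at β = 0.2338.
Compositions from xᵢ = zᵢ/(1+β(Kᵢ−1)), yᵢ = Kᵢxᵢ:
  1-propanol: x = 0.2073, y = 0.3190
  n-heptane: x = 0.2946, y = 0.4115
  ethylbenzene: x = 0.4982, y = 0.2695

β = 0.2338, x_ethylbenzene = 0.4982, y_ethylbenzene = 0.2695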